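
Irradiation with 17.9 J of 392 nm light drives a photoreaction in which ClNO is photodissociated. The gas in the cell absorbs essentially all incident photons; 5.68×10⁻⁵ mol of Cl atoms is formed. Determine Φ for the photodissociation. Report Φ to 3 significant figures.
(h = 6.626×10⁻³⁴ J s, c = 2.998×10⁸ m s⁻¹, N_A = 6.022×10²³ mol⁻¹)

Φ = 0.968

Photon energy at 392 nm: hc/λ = (6.626×10⁻³⁴)(2.998×10⁸)/(392×10⁻⁹) = 5.068×10⁻¹⁹ J.
Photons incident: 17.9 / 5.068×10⁻¹⁹ = 3.532×10¹⁹, i.e. 3.532×10¹⁹/6.022×10²³ = 5.865×10⁻⁵ mol.
Φ = 5.68×10⁻⁵ mol / 5.865×10⁻⁵ mol photons = 0.968.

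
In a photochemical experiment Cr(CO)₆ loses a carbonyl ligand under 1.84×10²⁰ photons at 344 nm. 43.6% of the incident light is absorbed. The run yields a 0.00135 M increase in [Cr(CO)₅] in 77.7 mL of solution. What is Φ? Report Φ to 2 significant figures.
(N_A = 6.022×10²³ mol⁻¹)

Product: (0.00135 M)(0.0777 L) = 1.049×10⁻⁴ mol.
Moles of photons: 1.84×10²⁰ / 6.022×10²³ = 3.055×10⁻⁴ mol.
Photons absorbed: 0.436 × 3.055×10⁻⁴ = 1.332×10⁻⁴ mol.
Φ = 1.049×10⁻⁴ mol / 1.332×10⁻⁴ mol photons = 0.79.

Φ = 0.79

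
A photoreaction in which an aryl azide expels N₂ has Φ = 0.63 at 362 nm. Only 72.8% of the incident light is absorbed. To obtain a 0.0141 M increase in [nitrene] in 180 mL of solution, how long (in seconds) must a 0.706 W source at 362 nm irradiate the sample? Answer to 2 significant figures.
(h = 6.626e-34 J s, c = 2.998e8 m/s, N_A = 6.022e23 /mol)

t ≈ 2600 s

Product: (0.0141 M)(0.18 L) = 0.002538 mol.
Photons that must be absorbed: 0.002538 / 0.63 = 0.004029 mol.
Incident photons needed: 0.004029 / 0.728 = 0.005534 mol.
Photon energy: hc/λ = 5.487e-19 J; per mole, 3.304e5 J mol⁻¹.
Energy required: 0.005534 × 3.304e5 = 1828 J.
Time: 1828 J / 0.706 W = 2600 s.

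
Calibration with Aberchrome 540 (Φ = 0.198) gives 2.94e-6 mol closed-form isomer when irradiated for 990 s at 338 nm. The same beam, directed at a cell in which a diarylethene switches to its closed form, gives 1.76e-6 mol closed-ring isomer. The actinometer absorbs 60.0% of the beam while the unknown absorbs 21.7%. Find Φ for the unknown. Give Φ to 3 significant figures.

Φ = 0.328

Photons absorbed by the actinometer: 2.94e-6 / 0.198 = 1.485e-5 mol.
Incident flux: 1.485e-5 / 0.600 = 2.475e-5 einstein.
Absorbed by unknown: 0.217 × 2.475e-5 = 5.371e-6 mol.
Φ(unknown) = 1.76e-6 / 5.371e-6 = 0.328.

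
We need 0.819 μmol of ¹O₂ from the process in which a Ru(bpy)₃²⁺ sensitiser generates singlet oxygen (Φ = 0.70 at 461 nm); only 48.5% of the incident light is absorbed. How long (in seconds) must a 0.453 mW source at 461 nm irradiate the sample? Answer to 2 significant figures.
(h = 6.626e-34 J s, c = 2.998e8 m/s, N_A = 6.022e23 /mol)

t ≈ 1400 s

Product: 0.819 μmol = 8.19e-7 mol.
Photons that must be absorbed: 8.19e-7 / 0.70 = 1.170e-6 mol.
Incident photons needed: 1.170e-6 / 0.485 = 2.412e-6 mol.
Photon energy: hc/λ = 4.309e-19 J; per mole, 2.595e5 J mol⁻¹.
Energy required: 2.412e-6 × 2.595e5 = 0.6259 J.
Time: 0.6259 J / 0.000453 W = 1400 s.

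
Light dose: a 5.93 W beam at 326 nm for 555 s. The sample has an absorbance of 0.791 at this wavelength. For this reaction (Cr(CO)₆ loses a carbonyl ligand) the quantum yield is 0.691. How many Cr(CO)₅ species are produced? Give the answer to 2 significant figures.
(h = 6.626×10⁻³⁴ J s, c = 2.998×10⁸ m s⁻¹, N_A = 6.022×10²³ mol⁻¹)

Photon energy at 326 nm: hc/λ = (6.626×10⁻³⁴)(2.998×10⁸)/(326×10⁻⁹) = 6.093×10⁻¹⁹ J.
Energy delivered: (5.93 W)(555 s) = 3291 J.
Photons incident: 3291 / 6.093×10⁻¹⁹ = 5.401×10²¹, i.e. 5.401×10²¹/6.022×10²³ = 0.008969 mol.
Fraction absorbed: 1 − 10^(−0.791) = 0.8382.
Photons absorbed: 0.8382 × 0.008969 = 0.007518 mol.
Product: Φ × n_abs = 0.691 × 0.007518 = 0.005195 mol.
As a count: 0.005195 × 6.022×10²³ = 3.1×10²¹.

3.1×10²¹ species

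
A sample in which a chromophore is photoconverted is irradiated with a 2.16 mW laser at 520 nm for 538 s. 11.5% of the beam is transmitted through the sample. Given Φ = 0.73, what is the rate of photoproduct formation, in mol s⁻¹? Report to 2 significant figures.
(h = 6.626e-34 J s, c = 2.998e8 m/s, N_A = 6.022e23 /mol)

Photon energy at 520 nm: hc/λ = (6.626e-34)(2.998e8)/(520e-9) = 3.820e-19 J.
Energy delivered: (2.16 mW)(538 s) = 1.162 J.
Photons incident: 1.162 / 3.820e-19 = 3.042e18, i.e. 3.042e18/6.022e23 = 5.051e-6 mol.
Fraction absorbed: 1 − 11.5/100 = 0.8850.
Photons absorbed: 0.8850 × 5.051e-6 = 4.470e-6 mol.
Product formed: 0.73 × 4.470e-6 = 3.263e-6 mol.
Rate: 3.263e-6 / 538 s = 6.1e-9 mol s⁻¹.

6.1e-9 mol s⁻¹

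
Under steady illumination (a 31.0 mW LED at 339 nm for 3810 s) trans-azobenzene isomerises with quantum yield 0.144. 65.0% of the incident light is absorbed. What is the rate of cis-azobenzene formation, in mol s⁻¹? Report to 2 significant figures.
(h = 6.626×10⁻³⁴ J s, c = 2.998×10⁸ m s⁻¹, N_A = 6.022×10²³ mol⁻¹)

Photon energy at 339 nm: hc/λ = (6.626×10⁻³⁴)(2.998×10⁸)/(339×10⁻⁹) = 5.860×10⁻¹⁹ J.
Energy delivered: (31.0 mW)(3810 s) = 118.1 J.
Photons incident: 118.1 / 5.860×10⁻¹⁹ = 2.015×10²⁰, i.e. 2.015×10²⁰/6.022×10²³ = 3.346×10⁻⁴ mol.
Photons absorbed: 0.650 × 3.346×10⁻⁴ = 2.175×10⁻⁴ mol.
Product formed: 0.144 × 2.175×10⁻⁴ = 3.132×10⁻⁵ mol.
Rate: 3.132×10⁻⁵ / 3810 s = 8.2×10⁻⁹ mol s⁻¹.

8.2×10⁻⁹ mol s⁻¹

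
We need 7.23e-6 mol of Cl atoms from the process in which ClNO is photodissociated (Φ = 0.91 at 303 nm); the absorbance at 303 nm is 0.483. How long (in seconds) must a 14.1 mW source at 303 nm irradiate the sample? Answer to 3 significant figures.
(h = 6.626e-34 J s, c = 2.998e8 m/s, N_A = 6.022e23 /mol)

Photons that must be absorbed: 7.23e-6 / 0.91 = 7.945e-6 mol.
Fraction absorbed: 1 − 10^(−0.483) = 0.6711.
Incident photons needed: 7.945e-6 / 0.6711 = 1.184e-5 mol.
Photon energy: hc/λ = 6.556e-19 J; per mole, 3.948e5 J mol⁻¹.
Energy required: 1.184e-5 × 3.948e5 = 4.674 J.
Time: 4.674 J / 0.0141 W = 331 s.

t ≈ 331 s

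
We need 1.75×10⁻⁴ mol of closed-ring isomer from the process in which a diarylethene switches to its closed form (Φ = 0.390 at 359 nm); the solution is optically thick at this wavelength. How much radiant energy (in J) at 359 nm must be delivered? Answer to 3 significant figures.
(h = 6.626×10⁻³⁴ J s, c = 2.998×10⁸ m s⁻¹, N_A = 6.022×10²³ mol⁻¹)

150 J

Photons that must be absorbed: 1.75×10⁻⁴ / 0.390 = 4.487×10⁻⁴ mol.
Photon energy: hc/λ = 5.533×10⁻¹⁹ J; per mole, 3.332×10⁵ J mol⁻¹.
Energy required: 4.487×10⁻⁴ × 3.332×10⁵ = 150 J.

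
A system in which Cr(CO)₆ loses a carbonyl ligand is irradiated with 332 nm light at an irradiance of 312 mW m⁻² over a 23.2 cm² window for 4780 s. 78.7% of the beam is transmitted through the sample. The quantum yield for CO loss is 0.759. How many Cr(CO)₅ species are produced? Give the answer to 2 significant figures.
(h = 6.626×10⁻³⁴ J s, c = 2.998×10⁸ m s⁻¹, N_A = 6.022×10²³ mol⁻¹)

9.3×10¹⁷ species

Photon energy at 332 nm: hc/λ = (6.626×10⁻³⁴)(2.998×10⁸)/(332×10⁻⁹) = 5.983×10⁻¹⁹ J.
Energy delivered: (312 mW m⁻²)(23.2×10⁻⁴ m²)(4780 s) = 3.460 J.
Photons incident: 3.460 / 5.983×10⁻¹⁹ = 5.783×10¹⁸, i.e. 5.783×10¹⁸/6.022×10²³ = 9.603×10⁻⁶ mol.
Fraction absorbed: 1 − 78.7/100 = 0.2130.
Photons absorbed: 0.2130 × 9.603×10⁻⁶ = 2.045×10⁻⁶ mol.
Product: Φ × n_abs = 0.759 × 2.045×10⁻⁶ = 1.552×10⁻⁶ mol.
As a count: 1.552×10⁻⁶ × 6.022×10²³ = 9.3×10¹⁷.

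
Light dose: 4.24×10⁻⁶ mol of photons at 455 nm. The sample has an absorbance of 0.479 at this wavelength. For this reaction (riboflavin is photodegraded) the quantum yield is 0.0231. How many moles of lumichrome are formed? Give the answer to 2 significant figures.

Fraction absorbed: 1 − 10^(−0.479) = 0.6681.
Photons absorbed: 0.6681 × 4.24×10⁻⁶ = 2.833×10⁻⁶ mol.
Product: Φ × n_abs = 0.0231 × 2.833×10⁻⁶ = 6.544×10⁻⁸ mol.

6.5×10⁻⁸ mol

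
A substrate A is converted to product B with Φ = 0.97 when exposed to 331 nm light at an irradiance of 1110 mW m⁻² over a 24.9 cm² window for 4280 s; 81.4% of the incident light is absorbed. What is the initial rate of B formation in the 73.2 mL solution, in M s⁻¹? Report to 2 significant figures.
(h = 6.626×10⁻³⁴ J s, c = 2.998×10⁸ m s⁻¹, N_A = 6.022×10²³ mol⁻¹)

Photon energy at 331 nm: hc/λ = (6.626×10⁻³⁴)(2.998×10⁸)/(331×10⁻⁹) = 6.001×10⁻¹⁹ J.
Energy delivered: (1110 mW m⁻²)(24.9×10⁻⁴ m²)(4280 s) = 11.83 J.
Photons incident: 11.83 / 6.001×10⁻¹⁹ = 1.971×10¹⁹, i.e. 1.971×10¹⁹/6.022×10²³ = 3.273×10⁻⁵ mol.
Photons absorbed: 0.814 × 3.273×10⁻⁵ = 2.664×10⁻⁵ mol.
Product formed: 0.97 × 2.664×10⁻⁵ = 2.584×10⁻⁵ mol.
Rate: 2.584×10⁻⁵ mol / (4280 s × 0.0732 L) = 8.2×10⁻⁸ M s⁻¹.

8.2×10⁻⁸ M s⁻¹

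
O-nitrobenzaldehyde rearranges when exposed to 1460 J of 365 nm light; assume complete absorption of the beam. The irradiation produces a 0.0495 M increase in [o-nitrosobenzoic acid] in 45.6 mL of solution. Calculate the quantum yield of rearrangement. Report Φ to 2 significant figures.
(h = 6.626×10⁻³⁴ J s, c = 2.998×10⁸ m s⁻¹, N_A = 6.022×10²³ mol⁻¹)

Product: (0.0495 M)(0.0456 L) = 0.002257 mol.
Photon energy at 365 nm: hc/λ = (6.626×10⁻³⁴)(2.998×10⁸)/(365×10⁻⁹) = 5.442×10⁻¹⁹ J.
Photons incident: 1460 / 5.442×10⁻¹⁹ = 2.683×10²¹, i.e. 2.683×10²¹/6.022×10²³ = 0.004455 mol.
Φ = 0.002257 mol / 0.004455 mol photons = 0.51.

Φ = 0.51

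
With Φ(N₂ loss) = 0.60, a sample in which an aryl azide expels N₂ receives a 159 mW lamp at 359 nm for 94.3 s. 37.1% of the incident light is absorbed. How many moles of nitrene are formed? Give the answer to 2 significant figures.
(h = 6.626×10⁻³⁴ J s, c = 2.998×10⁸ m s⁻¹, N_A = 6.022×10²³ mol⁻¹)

Photon energy at 359 nm: hc/λ = (6.626×10⁻³⁴)(2.998×10⁸)/(359×10⁻⁹) = 5.533×10⁻¹⁹ J.
Energy delivered: (159 mW)(94.3 s) = 14.99 J.
Photons incident: 14.99 / 5.533×10⁻¹⁹ = 2.709×10¹⁹, i.e. 2.709×10¹⁹/6.022×10²³ = 4.499×10⁻⁵ mol.
Photons absorbed: 0.371 × 4.499×10⁻⁵ = 1.669×10⁻⁵ mol.
Product: Φ × n_abs = 0.60 × 1.669×10⁻⁵ = 1.001×10⁻⁵ mol.

1.0×10⁻⁵ mol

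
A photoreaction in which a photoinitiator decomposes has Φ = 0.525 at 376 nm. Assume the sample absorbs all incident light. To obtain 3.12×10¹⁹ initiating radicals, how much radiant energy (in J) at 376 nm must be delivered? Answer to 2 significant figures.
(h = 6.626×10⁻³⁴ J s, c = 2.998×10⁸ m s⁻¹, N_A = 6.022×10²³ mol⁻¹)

31 J

Product: 3.12×10¹⁹ / 6.022×10²³ = 5.181×10⁻⁵ mol.
Photons that must be absorbed: 5.181×10⁻⁵ / 0.525 = 9.869×10⁻⁵ mol.
Photon energy: hc/λ = 5.283×10⁻¹⁹ J; per mole, 3.181×10⁵ J mol⁻¹.
Energy required: 9.869×10⁻⁵ × 3.181×10⁵ = 31 J.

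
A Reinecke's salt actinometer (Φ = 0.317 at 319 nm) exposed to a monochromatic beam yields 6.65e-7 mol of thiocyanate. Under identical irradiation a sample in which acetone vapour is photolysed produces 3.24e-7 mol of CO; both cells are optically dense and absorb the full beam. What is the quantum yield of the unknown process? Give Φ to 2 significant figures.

Φ = 0.15

Photons absorbed by the actinometer: 6.65e-7 / 0.317 = 2.098e-6 mol.
Φ(unknown) = 3.24e-7 / 2.098e-6 = 0.15.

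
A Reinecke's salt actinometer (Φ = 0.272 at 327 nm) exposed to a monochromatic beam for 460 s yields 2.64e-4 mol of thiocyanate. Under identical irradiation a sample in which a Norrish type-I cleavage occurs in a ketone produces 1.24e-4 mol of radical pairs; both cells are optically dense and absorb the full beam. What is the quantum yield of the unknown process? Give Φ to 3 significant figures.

Φ = 0.128

Photons absorbed by the actinometer: 2.64e-4 / 0.272 = 9.706e-4 mol.
Φ(unknown) = 1.24e-4 / 9.706e-4 = 0.128.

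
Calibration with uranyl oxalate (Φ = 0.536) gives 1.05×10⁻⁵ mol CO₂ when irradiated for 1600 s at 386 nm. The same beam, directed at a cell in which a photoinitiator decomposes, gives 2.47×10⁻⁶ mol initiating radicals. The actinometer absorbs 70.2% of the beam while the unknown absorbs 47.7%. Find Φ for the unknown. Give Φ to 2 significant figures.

Photons absorbed by the actinometer: 1.05×10⁻⁵ / 0.536 = 1.959×10⁻⁵ mol.
Incident flux: 1.959×10⁻⁵ / 0.702 = 2.791×10⁻⁵ einstein.
Absorbed by unknown: 0.477 × 2.791×10⁻⁵ = 1.331×10⁻⁵ mol.
Φ(unknown) = 2.47×10⁻⁶ / 1.331×10⁻⁵ = 0.19.

Φ = 0.19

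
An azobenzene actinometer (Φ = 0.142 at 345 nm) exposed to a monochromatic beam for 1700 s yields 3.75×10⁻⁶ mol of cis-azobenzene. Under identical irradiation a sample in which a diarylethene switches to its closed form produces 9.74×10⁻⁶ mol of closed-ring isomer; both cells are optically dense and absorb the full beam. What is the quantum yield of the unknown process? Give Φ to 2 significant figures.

Photons absorbed by the actinometer: 3.75×10⁻⁶ / 0.142 = 2.641×10⁻⁵ mol.
Φ(unknown) = 9.74×10⁻⁶ / 2.641×10⁻⁵ = 0.37.

Φ = 0.37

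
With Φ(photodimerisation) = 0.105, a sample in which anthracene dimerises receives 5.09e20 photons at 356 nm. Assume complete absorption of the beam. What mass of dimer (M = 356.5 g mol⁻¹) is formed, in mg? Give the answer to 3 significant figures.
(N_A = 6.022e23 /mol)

31.6 mg

Moles of photons: 5.09e20 / 6.022e23 = 8.452e-4 mol.
Product: Φ × n_abs = 0.105 × 8.452e-4 = 8.875e-5 mol.
Mass: 8.875e-5 × 356.5 = 0.03164 g = 31.6 mg.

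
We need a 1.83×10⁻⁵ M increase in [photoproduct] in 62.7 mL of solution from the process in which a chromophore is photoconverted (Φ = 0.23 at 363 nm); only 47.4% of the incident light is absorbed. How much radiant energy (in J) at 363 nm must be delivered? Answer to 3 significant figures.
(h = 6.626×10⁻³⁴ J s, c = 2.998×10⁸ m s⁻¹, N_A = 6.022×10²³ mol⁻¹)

3.47 J

Product: (1.83×10⁻⁵ M)(0.0627 L) = 1.147×10⁻⁶ mol.
Photons that must be absorbed: 1.147×10⁻⁶ / 0.23 = 4.987×10⁻⁶ mol.
Incident photons needed: 4.987×10⁻⁶ / 0.474 = 1.052×10⁻⁵ mol.
Photon energy: hc/λ = 5.472×10⁻¹⁹ J; per mole, 3.295×10⁵ J mol⁻¹.
Energy required: 1.052×10⁻⁵ × 3.295×10⁵ = 3.47 J.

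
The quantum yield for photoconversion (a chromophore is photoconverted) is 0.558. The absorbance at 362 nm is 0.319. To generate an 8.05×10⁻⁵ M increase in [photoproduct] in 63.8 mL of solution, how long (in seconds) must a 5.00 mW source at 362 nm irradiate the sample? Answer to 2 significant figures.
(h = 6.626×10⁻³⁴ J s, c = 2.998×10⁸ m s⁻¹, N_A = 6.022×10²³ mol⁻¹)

t ≈ 1200 s

Product: (8.05×10⁻⁵ M)(0.0638 L) = 5.136×10⁻⁶ mol.
Photons that must be absorbed: 5.136×10⁻⁶ / 0.558 = 9.204×10⁻⁶ mol.
Fraction absorbed: 1 − 10^(−0.319) = 0.5203.
Incident photons needed: 9.204×10⁻⁶ / 0.5203 = 1.769×10⁻⁵ mol.
Photon energy: hc/λ = 5.487×10⁻¹⁹ J; per mole, 3.304×10⁵ J mol⁻¹.
Energy required: 1.769×10⁻⁵ × 3.304×10⁵ = 5.845 J.
Time: 5.845 J / 0.005 W = 1200 s.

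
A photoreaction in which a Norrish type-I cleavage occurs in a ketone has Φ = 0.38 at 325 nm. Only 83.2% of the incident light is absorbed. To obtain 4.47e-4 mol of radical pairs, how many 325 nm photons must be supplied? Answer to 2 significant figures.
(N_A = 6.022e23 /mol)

8.5e20 photons

Photons that must be absorbed: 4.47e-4 / 0.38 = 0.001176 mol.
Incident photons needed: 0.001176 / 0.832 = 0.001413 mol.
Photon count: 0.001413 × 6.022e23 = 8.5e20.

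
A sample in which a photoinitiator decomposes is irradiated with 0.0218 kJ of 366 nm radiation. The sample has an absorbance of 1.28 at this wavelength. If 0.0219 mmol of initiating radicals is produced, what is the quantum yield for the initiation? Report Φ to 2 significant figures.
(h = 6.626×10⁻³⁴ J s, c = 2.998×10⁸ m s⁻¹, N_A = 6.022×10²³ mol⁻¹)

Product: 0.0219 mmol = 2.19×10⁻⁵ mol.
Photon energy at 366 nm: hc/λ = (6.626×10⁻³⁴)(2.998×10⁸)/(366×10⁻⁹) = 5.428×10⁻¹⁹ J.
Incident energy: 0.0218 kJ = 21.8 J.
Photons incident: 21.8 / 5.428×10⁻¹⁹ = 4.016×10¹⁹, i.e. 4.016×10¹⁹/6.022×10²³ = 6.669×10⁻⁵ mol.
Fraction absorbed: 1 − 10^(−1.28) = 0.9475.
Photons absorbed: 0.9475 × 6.669×10⁻⁵ = 6.319×10⁻⁵ mol.
Φ = 2.19×10⁻⁵ mol / 6.319×10⁻⁵ mol photons = 0.35.

Φ = 0.35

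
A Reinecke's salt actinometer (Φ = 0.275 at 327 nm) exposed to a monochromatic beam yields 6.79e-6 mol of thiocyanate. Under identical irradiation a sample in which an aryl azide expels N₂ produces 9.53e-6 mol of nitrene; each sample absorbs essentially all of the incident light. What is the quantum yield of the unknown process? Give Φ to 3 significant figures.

Photons absorbed by the actinometer: 6.79e-6 / 0.275 = 2.469e-5 mol.
Φ(unknown) = 9.53e-6 / 2.469e-5 = 0.386.

Φ = 0.386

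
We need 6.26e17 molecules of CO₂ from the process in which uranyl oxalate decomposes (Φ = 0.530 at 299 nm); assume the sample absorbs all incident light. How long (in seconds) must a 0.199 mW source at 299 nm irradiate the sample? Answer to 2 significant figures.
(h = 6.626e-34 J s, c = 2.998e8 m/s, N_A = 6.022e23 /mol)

Product: 6.26e17 / 6.022e23 = 1.040e-6 mol.
Photons that must be absorbed: 1.040e-6 / 0.530 = 1.962e-6 mol.
Photon energy: hc/λ = 6.644e-19 J; per mole, 4.001e5 J mol⁻¹.
Energy required: 1.962e-6 × 4.001e5 = 0.7850 J.
Time: 0.7850 J / 0.000199 W = 3900 s.

t ≈ 3900 s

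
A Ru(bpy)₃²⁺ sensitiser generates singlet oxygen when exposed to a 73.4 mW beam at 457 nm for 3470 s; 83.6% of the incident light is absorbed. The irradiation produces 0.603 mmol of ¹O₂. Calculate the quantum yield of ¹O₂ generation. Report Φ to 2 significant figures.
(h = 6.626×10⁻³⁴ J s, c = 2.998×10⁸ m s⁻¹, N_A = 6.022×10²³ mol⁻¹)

Φ = 0.74

Product: 0.603 mmol = 6.03×10⁻⁴ mol.
Photon energy at 457 nm: hc/λ = (6.626×10⁻³⁴)(2.998×10⁸)/(457×10⁻⁹) = 4.347×10⁻¹⁹ J.
Energy delivered: (73.4 mW)(3470 s) = 254.7 J.
Photons incident: 254.7 / 4.347×10⁻¹⁹ = 5.859×10²⁰, i.e. 5.859×10²⁰/6.022×10²³ = 9.729×10⁻⁴ mol.
Photons absorbed: 0.836 × 9.729×10⁻⁴ = 8.133×10⁻⁴ mol.
Φ = 6.03×10⁻⁴ mol / 8.133×10⁻⁴ mol photons = 0.74.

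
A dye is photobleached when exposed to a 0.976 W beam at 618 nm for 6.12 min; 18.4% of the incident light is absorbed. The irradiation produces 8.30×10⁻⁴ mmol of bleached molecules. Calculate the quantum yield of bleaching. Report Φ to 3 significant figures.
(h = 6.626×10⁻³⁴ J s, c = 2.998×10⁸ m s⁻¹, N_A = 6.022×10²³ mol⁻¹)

Φ = 0.00244

Product: 8.30×10⁻⁴ mmol = 8.30×10⁻⁷ mol.
Photon energy at 618 nm: hc/λ = (6.626×10⁻³⁴)(2.998×10⁸)/(618×10⁻⁹) = 3.214×10⁻¹⁹ J.
Energy delivered: (0.976 W)(367.2 s) = 358.4 J.
Photons incident: 358.4 / 3.214×10⁻¹⁹ = 1.115×10²¹, i.e. 1.115×10²¹/6.022×10²³ = 0.001852 mol.
Photons absorbed: 0.184 × 0.001852 = 3.408×10⁻⁴ mol.
Φ = 8.30×10⁻⁷ mol / 3.408×10⁻⁴ mol photons = 0.00244.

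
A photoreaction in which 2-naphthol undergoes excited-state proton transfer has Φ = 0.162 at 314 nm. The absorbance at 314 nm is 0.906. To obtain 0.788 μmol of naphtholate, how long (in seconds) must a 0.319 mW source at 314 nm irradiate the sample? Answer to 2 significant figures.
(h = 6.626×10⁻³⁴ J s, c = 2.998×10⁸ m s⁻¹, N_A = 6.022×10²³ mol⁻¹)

t ≈ 6600 s

Product: 0.788 μmol = 7.88×10⁻⁷ mol.
Photons that must be absorbed: 7.88×10⁻⁷ / 0.162 = 4.864×10⁻⁶ mol.
Fraction absorbed: 1 − 10^(−0.906) = 0.8758.
Incident photons needed: 4.864×10⁻⁶ / 0.8758 = 5.554×10⁻⁶ mol.
Photon energy: hc/λ = 6.326×10⁻¹⁹ J; per mole, 3.810×10⁵ J mol⁻¹.
Energy required: 5.554×10⁻⁶ × 3.810×10⁵ = 2.116 J.
Time: 2.116 J / 0.000319 W = 6600 s.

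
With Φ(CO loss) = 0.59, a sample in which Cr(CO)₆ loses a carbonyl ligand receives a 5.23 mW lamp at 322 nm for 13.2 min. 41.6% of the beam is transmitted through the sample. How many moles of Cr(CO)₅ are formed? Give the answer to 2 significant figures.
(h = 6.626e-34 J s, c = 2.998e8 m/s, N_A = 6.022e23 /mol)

3.8e-6 mol

Photon energy at 322 nm: hc/λ = (6.626e-34)(2.998e8)/(322e-9) = 6.169e-19 J.
Energy delivered: (5.23 mW)(792 s) = 4.142 J.
Photons incident: 4.142 / 6.169e-19 = 6.714e18, i.e. 6.714e18/6.022e23 = 1.115e-5 mol.
Fraction absorbed: 1 − 41.6/100 = 0.5840.
Photons absorbed: 0.5840 × 1.115e-5 = 6.512e-6 mol.
Product: Φ × n_abs = 0.59 × 6.512e-6 = 3.842e-6 mol.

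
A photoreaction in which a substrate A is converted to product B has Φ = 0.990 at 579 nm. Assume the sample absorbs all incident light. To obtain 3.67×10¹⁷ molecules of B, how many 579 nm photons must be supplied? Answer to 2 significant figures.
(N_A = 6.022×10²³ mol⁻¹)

Product: 3.67×10¹⁷ / 6.022×10²³ = 6.094×10⁻⁷ mol.
Photons that must be absorbed: 6.094×10⁻⁷ / 0.990 = 6.156×10⁻⁷ mol.
Photon count: 6.156×10⁻⁷ × 6.022×10²³ = 3.7×10¹⁷.

3.7×10¹⁷ photons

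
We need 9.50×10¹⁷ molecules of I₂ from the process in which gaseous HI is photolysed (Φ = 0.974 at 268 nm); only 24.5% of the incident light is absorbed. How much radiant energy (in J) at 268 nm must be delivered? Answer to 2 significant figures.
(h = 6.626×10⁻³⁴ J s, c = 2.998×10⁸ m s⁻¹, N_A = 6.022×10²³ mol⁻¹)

3.0 J

Product: 9.50×10¹⁷ / 6.022×10²³ = 1.578×10⁻⁶ mol.
Photons that must be absorbed: 1.578×10⁻⁶ / 0.974 = 1.620×10⁻⁶ mol.
Incident photons needed: 1.620×10⁻⁶ / 0.245 = 6.612×10⁻⁶ mol.
Photon energy: hc/λ = 7.412×10⁻¹⁹ J; per mole, 4.464×10⁵ J mol⁻¹.
Energy required: 6.612×10⁻⁶ × 4.464×10⁵ = 3.0 J.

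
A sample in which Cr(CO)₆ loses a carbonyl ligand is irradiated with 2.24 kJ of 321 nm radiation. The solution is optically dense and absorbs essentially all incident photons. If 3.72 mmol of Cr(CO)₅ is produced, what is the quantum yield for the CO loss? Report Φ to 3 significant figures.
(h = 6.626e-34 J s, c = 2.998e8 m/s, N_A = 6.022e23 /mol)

Product: 3.72 mmol = 0.00372 mol.
Photon energy at 321 nm: hc/λ = (6.626e-34)(2.998e8)/(321e-9) = 6.188e-19 J.
Incident energy: 2.24 kJ = 2240 J.
Photons incident: 2240 / 6.188e-19 = 3.620e21, i.e. 3.620e21/6.022e23 = 0.006011 mol.
Φ = 0.00372 mol / 0.006011 mol photons = 0.619.

Φ = 0.619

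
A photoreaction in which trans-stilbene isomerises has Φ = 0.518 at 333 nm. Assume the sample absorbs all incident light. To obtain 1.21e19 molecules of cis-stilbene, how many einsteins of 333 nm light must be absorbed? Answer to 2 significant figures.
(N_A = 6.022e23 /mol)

3.9e-5 einstein

Product: 1.21e19 / 6.022e23 = 2.009e-5 mol.
Photons that must be absorbed: 2.009e-5 / 0.518 = 3.878e-5 mol.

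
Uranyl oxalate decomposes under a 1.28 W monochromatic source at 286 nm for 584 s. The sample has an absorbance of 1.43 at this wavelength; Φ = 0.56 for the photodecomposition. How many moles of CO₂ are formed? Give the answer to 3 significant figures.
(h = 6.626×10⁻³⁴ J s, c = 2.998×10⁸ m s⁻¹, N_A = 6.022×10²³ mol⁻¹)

Photon energy at 286 nm: hc/λ = (6.626×10⁻³⁴)(2.998×10⁸)/(286×10⁻⁹) = 6.946×10⁻¹⁹ J.
Energy delivered: (1.28 W)(584 s) = 747.5 J.
Photons incident: 747.5 / 6.946×10⁻¹⁹ = 1.076×10²¹, i.e. 1.076×10²¹/6.022×10²³ = 0.001787 mol.
Fraction absorbed: 1 − 10^(−1.43) = 0.9628.
Photons absorbed: 0.9628 × 0.001787 = 0.001721 mol.
Product: Φ × n_abs = 0.56 × 0.001721 = 9.638×10⁻⁴ mol.

9.64×10⁻⁴ mol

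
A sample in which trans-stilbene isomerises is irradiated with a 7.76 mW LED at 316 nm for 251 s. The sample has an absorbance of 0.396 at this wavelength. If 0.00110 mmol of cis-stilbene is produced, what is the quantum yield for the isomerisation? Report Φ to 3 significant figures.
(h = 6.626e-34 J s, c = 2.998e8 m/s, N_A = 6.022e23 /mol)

Product: 0.00110 mmol = 1.10e-6 mol.
Photon energy at 316 nm: hc/λ = (6.626e-34)(2.998e8)/(316e-9) = 6.286e-19 J.
Energy delivered: (7.76 mW)(251 s) = 1.948 J.
Photons incident: 1.948 / 6.286e-19 = 3.099e18, i.e. 3.099e18/6.022e23 = 5.146e-6 mol.
Fraction absorbed: 1 − 10^(−0.396) = 0.5982.
Photons absorbed: 0.5982 × 5.146e-6 = 3.078e-6 mol.
Φ = 1.10e-6 mol / 3.078e-6 mol photons = 0.357.

Φ = 0.357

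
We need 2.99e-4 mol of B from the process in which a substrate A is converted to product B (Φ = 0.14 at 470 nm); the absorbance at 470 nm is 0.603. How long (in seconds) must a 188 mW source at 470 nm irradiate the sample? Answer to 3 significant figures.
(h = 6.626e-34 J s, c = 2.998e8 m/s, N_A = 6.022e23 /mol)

t ≈ 3850 s

Photons that must be absorbed: 2.99e-4 / 0.14 = 0.002136 mol.
Fraction absorbed: 1 − 10^(−0.603) = 0.7505.
Incident photons needed: 0.002136 / 0.7505 = 0.002846 mol.
Photon energy: hc/λ = 4.227e-19 J; per mole, 2.545e5 J mol⁻¹.
Energy required: 0.002846 × 2.545e5 = 724.3 J.
Time: 724.3 J / 0.188 W = 3850 s.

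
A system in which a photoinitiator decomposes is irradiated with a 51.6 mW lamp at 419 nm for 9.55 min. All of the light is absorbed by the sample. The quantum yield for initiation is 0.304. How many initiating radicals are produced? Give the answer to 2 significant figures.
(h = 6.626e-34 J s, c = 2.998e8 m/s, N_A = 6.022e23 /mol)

Photon energy at 419 nm: hc/λ = (6.626e-34)(2.998e8)/(419e-9) = 4.741e-19 J.
Energy delivered: (51.6 mW)(573 s) = 29.57 J.
Photons incident: 29.57 / 4.741e-19 = 6.237e19, i.e. 6.237e19/6.022e23 = 1.036e-4 mol.
Product: Φ × n_abs = 0.304 × 1.036e-4 = 3.149e-5 mol.
As a count: 3.149e-5 × 6.022e23 = 1.9e19.

1.9e19 initiating radicals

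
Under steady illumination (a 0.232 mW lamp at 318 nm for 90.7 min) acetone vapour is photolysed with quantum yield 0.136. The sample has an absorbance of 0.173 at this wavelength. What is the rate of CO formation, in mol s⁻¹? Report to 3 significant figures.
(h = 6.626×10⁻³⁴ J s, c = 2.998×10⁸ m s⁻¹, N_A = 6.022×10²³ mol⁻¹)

Photon energy at 318 nm: hc/λ = (6.626×10⁻³⁴)(2.998×10⁸)/(318×10⁻⁹) = 6.247×10⁻¹⁹ J.
Energy delivered: (0.232 mW)(5442 s) = 1.263 J.
Photons incident: 1.263 / 6.247×10⁻¹⁹ = 2.022×10¹⁸, i.e. 2.022×10¹⁸/6.022×10²³ = 3.358×10⁻⁶ mol.
Fraction absorbed: 1 − 10^(−0.173) = 0.3286.
Photons absorbed: 0.3286 × 3.358×10⁻⁶ = 1.103×10⁻⁶ mol.
Product formed: 0.136 × 1.103×10⁻⁶ = 1.500×10⁻⁷ mol.
Rate: 1.500×10⁻⁷ / 5442 s = 2.76×10⁻¹¹ mol s⁻¹.

2.76×10⁻¹¹ mol s⁻¹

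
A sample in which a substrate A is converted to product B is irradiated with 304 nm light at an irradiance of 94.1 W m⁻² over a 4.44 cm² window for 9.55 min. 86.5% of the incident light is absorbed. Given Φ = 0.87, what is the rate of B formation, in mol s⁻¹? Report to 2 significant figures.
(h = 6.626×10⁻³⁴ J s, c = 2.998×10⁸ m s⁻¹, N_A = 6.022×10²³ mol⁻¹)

8.0×10⁻⁸ mol s⁻¹

Photon energy at 304 nm: hc/λ = (6.626×10⁻³⁴)(2.998×10⁸)/(304×10⁻⁹) = 6.534×10⁻¹⁹ J.
Energy delivered: (94.1 W m⁻²)(4.44×10⁻⁴ m²)(573 s) = 23.94 J.
Photons incident: 23.94 / 6.534×10⁻¹⁹ = 3.664×10¹⁹, i.e. 3.664×10¹⁹/6.022×10²³ = 6.084×10⁻⁵ mol.
Photons absorbed: 0.865 × 6.084×10⁻⁵ = 5.263×10⁻⁵ mol.
Product formed: 0.87 × 5.263×10⁻⁵ = 4.579×10⁻⁵ mol.
Rate: 4.579×10⁻⁵ / 573 s = 8.0×10⁻⁸ mol s⁻¹.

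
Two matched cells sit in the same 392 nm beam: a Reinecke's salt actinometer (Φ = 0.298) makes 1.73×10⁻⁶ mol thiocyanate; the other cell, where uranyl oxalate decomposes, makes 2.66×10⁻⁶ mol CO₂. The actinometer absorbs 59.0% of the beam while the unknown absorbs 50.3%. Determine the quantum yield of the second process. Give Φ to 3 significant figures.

Φ = 0.537

Photons absorbed by the actinometer: 1.73×10⁻⁶ / 0.298 = 5.805×10⁻⁶ mol.
Incident flux: 5.805×10⁻⁶ / 0.590 = 9.839×10⁻⁶ einstein.
Absorbed by unknown: 0.503 × 9.839×10⁻⁶ = 4.949×10⁻⁶ mol.
Φ(unknown) = 2.66×10⁻⁶ / 4.949×10⁻⁶ = 0.537.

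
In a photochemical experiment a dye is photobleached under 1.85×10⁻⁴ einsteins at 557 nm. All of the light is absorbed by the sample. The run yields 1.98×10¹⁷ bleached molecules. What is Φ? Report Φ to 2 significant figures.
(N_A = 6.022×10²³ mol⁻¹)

Product: 1.98×10¹⁷ / 6.022×10²³ = 3.288×10⁻⁷ mol.
Φ = 3.288×10⁻⁷ mol / 1.85×10⁻⁴ mol photons = 0.0018.

Φ = 0.0018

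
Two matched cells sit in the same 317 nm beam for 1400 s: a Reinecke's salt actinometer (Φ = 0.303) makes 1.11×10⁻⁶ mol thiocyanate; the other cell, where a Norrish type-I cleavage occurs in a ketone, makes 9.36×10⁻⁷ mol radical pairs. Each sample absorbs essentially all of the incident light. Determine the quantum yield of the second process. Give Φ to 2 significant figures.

Photons absorbed by the actinometer: 1.11×10⁻⁶ / 0.303 = 3.663×10⁻⁶ mol.
Φ(unknown) = 9.36×10⁻⁷ / 3.663×10⁻⁶ = 0.26.

Φ = 0.26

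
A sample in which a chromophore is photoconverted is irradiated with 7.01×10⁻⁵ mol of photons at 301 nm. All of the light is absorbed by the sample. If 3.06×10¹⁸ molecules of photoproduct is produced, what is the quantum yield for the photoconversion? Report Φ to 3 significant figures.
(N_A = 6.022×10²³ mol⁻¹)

Product: 3.06×10¹⁸ / 6.022×10²³ = 5.081×10⁻⁶ mol.
Φ = 5.081×10⁻⁶ mol / 7.01×10⁻⁵ mol photons = 0.0725.

Φ = 0.0725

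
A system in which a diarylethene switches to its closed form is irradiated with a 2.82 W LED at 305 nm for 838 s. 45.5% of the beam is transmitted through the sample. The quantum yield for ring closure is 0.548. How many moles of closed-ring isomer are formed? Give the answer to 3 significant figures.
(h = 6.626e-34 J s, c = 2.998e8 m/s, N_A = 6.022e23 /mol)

0.00180 mol

Photon energy at 305 nm: hc/λ = (6.626e-34)(2.998e8)/(305e-9) = 6.513e-19 J.
Energy delivered: (2.82 W)(838 s) = 2363 J.
Photons incident: 2363 / 6.513e-19 = 3.628e21, i.e. 3.628e21/6.022e23 = 0.006025 mol.
Fraction absorbed: 1 − 45.5/100 = 0.5450.
Photons absorbed: 0.5450 × 0.006025 = 0.003284 mol.
Product: Φ × n_abs = 0.548 × 0.003284 = 0.001800 mol.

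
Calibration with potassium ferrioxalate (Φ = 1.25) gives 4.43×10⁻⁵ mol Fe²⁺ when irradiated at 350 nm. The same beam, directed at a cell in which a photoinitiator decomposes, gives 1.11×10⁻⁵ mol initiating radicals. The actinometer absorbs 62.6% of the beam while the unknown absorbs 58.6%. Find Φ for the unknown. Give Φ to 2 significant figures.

Photons absorbed by the actinometer: 4.43×10⁻⁵ / 1.25 = 3.544×10⁻⁵ mol.
Incident flux: 3.544×10⁻⁵ / 0.626 = 5.661×10⁻⁵ einstein.
Absorbed by unknown: 0.586 × 5.661×10⁻⁵ = 3.317×10⁻⁵ mol.
Φ(unknown) = 1.11×10⁻⁵ / 3.317×10⁻⁵ = 0.33.

Φ = 0.33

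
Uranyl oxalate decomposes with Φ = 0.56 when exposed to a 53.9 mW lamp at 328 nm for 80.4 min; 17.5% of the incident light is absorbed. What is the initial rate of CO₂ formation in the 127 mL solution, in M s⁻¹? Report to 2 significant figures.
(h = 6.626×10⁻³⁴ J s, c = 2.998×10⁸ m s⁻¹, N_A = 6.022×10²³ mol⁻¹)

1.1×10⁻⁷ M s⁻¹

Photon energy at 328 nm: hc/λ = (6.626×10⁻³⁴)(2.998×10⁸)/(328×10⁻⁹) = 6.056×10⁻¹⁹ J.
Energy delivered: (53.9 mW)(4824 s) = 260.0 J.
Photons incident: 260.0 / 6.056×10⁻¹⁹ = 4.293×10²⁰, i.e. 4.293×10²⁰/6.022×10²³ = 7.129×10⁻⁴ mol.
Photons absorbed: 0.175 × 7.129×10⁻⁴ = 1.248×10⁻⁴ mol.
Product formed: 0.56 × 1.248×10⁻⁴ = 6.989×10⁻⁵ mol.
Rate: 6.989×10⁻⁵ mol / (4824 s × 0.127 L) = 1.1×10⁻⁷ M s⁻¹.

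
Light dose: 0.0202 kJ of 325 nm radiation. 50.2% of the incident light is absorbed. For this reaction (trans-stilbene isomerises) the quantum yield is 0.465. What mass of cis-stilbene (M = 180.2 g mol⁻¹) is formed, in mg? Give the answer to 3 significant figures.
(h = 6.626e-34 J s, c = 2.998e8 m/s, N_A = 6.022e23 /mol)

2.31 mg

Photon energy at 325 nm: hc/λ = (6.626e-34)(2.998e8)/(325e-9) = 6.112e-19 J.
Incident energy: 0.0202 kJ = 20.2 J.
Photons incident: 20.2 / 6.112e-19 = 3.305e19, i.e. 3.305e19/6.022e23 = 5.488e-5 mol.
Photons absorbed: 0.502 × 5.488e-5 = 2.755e-5 mol.
Product: Φ × n_abs = 0.465 × 2.755e-5 = 1.281e-5 mol.
Mass: 1.281e-5 × 180.2 = 0.002308 g = 2.31 mg.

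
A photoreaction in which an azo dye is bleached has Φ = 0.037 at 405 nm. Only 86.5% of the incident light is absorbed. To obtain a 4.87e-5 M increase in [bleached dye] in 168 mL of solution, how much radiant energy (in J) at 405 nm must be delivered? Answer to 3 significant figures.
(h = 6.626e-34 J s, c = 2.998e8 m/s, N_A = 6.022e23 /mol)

75.5 J

Product: (4.87e-5 M)(0.168 L) = 8.182e-6 mol.
Photons that must be absorbed: 8.182e-6 / 0.037 = 2.211e-4 mol.
Incident photons needed: 2.211e-4 / 0.865 = 2.556e-4 mol.
Photon energy: hc/λ = 4.905e-19 J; per mole, 2.954e5 J mol⁻¹.
Energy required: 2.556e-4 × 2.954e5 = 75.5 J.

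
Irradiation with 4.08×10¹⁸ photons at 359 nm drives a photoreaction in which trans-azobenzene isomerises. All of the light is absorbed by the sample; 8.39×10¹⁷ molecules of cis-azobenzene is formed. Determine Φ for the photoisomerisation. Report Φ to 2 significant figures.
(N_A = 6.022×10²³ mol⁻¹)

Product: 8.39×10¹⁷ / 6.022×10²³ = 1.393×10⁻⁶ mol.
Moles of photons: 4.08×10¹⁸ / 6.022×10²³ = 6.775×10⁻⁶ mol.
Φ = 1.393×10⁻⁶ mol / 6.775×10⁻⁶ mol photons = 0.21.

Φ = 0.21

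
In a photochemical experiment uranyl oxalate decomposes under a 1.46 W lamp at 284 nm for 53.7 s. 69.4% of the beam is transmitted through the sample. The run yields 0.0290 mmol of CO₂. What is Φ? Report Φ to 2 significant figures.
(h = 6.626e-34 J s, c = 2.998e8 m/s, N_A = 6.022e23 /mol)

Product: 0.0290 mmol = 2.90e-5 mol.
Photon energy at 284 nm: hc/λ = (6.626e-34)(2.998e8)/(284e-9) = 6.995e-19 J.
Energy delivered: (1.46 W)(53.7 s) = 78.40 J.
Photons incident: 78.40 / 6.995e-19 = 1.121e20, i.e. 1.121e20/6.022e23 = 1.862e-4 mol.
Fraction absorbed: 1 − 69.4/100 = 0.3060.
Photons absorbed: 0.3060 × 1.862e-4 = 5.698e-5 mol.
Φ = 2.90e-5 mol / 5.698e-5 mol photons = 0.51.

Φ = 0.51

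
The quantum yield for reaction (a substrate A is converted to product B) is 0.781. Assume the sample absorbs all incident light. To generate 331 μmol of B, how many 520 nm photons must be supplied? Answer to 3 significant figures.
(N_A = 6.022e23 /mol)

Product: 331 μmol = 3.31e-4 mol.
Photons that must be absorbed: 3.31e-4 / 0.781 = 4.238e-4 mol.
Photon count: 4.238e-4 × 6.022e23 = 2.55e20.

2.55e20 photons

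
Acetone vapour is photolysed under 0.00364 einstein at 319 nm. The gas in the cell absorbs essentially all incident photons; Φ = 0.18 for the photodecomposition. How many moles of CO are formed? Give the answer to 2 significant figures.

Product: Φ × n_abs = 0.18 × 0.00364 = 6.552×10⁻⁴ mol.

6.6×10⁻⁴ mol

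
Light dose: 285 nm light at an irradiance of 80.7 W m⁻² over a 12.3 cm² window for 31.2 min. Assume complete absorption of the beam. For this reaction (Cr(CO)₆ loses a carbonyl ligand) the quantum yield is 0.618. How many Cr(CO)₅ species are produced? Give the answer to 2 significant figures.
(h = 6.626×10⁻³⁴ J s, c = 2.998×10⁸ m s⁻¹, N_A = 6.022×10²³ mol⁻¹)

1.6×10²⁰ species

Photon energy at 285 nm: hc/λ = (6.626×10⁻³⁴)(2.998×10⁸)/(285×10⁻⁹) = 6.970×10⁻¹⁹ J.
Energy delivered: (80.7 W m⁻²)(12.3×10⁻⁴ m²)(1872 s) = 185.8 J.
Photons incident: 185.8 / 6.970×10⁻¹⁹ = 2.666×10²⁰, i.e. 2.666×10²⁰/6.022×10²³ = 4.427×10⁻⁴ mol.
Product: Φ × n_abs = 0.618 × 4.427×10⁻⁴ = 2.736×10⁻⁴ mol.
As a count: 2.736×10⁻⁴ × 6.022×10²³ = 1.6×10²⁰.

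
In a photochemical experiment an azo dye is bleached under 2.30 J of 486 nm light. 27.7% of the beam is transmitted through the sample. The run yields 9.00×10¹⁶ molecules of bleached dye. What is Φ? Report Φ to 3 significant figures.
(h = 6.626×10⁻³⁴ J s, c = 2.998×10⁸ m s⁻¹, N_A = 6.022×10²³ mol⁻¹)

Product: 9.00×10¹⁶ / 6.022×10²³ = 1.495×10⁻⁷ mol.
Photon energy at 486 nm: hc/λ = (6.626×10⁻³⁴)(2.998×10⁸)/(486×10⁻⁹) = 4.087×10⁻¹⁹ J.
Photons incident: 2.30 / 4.087×10⁻¹⁹ = 5.628×10¹⁸, i.e. 5.628×10¹⁸/6.022×10²³ = 9.346×10⁻⁶ mol.
Fraction absorbed: 1 − 27.7/100 = 0.7230.
Photons absorbed: 0.7230 × 9.346×10⁻⁶ = 6.757×10⁻⁶ mol.
Φ = 1.495×10⁻⁷ mol / 6.757×10⁻⁶ mol photons = 0.0221.

Φ = 0.0221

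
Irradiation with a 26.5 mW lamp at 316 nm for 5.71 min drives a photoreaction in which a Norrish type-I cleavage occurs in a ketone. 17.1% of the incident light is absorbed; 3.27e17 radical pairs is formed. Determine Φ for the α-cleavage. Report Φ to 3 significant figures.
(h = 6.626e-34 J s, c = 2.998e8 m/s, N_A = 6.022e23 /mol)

Φ = 0.132

Product: 3.27e17 / 6.022e23 = 5.430e-7 mol.
Photon energy at 316 nm: hc/λ = (6.626e-34)(2.998e8)/(316e-9) = 6.286e-19 J.
Energy delivered: (26.5 mW)(342.6 s) = 9.079 J.
Photons incident: 9.079 / 6.286e-19 = 1.444e19, i.e. 1.444e19/6.022e23 = 2.398e-5 mol.
Photons absorbed: 0.171 × 2.398e-5 = 4.101e-6 mol.
Φ = 5.430e-7 mol / 4.101e-6 mol photons = 0.132.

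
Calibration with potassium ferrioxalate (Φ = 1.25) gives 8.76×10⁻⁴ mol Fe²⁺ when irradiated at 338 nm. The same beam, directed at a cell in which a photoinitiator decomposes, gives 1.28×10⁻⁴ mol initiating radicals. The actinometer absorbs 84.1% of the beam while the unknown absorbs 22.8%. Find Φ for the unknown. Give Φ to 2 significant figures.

Photons absorbed by the actinometer: 8.76×10⁻⁴ / 1.25 = 7.008×10⁻⁴ mol.
Incident flux: 7.008×10⁻⁴ / 0.841 = 8.333×10⁻⁴ einstein.
Absorbed by unknown: 0.228 × 8.333×10⁻⁴ = 1.900×10⁻⁴ mol.
Φ(unknown) = 1.28×10⁻⁴ / 1.900×10⁻⁴ = 0.67.

Φ = 0.67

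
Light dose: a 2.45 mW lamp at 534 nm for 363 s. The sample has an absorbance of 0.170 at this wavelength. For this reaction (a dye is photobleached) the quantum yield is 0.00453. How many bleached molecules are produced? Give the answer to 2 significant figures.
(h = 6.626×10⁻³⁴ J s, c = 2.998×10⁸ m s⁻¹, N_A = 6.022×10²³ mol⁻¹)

3.5×10¹⁵ bleached molecules

Photon energy at 534 nm: hc/λ = (6.626×10⁻³⁴)(2.998×10⁸)/(534×10⁻⁹) = 3.720×10⁻¹⁹ J.
Energy delivered: (2.45 mW)(363 s) = 0.8894 J.
Photons incident: 0.8894 / 3.720×10⁻¹⁹ = 2.391×10¹⁸, i.e. 2.391×10¹⁸/6.022×10²³ = 3.970×10⁻⁶ mol.
Fraction absorbed: 1 − 10^(−0.170) = 0.3239.
Photons absorbed: 0.3239 × 3.970×10⁻⁶ = 1.286×10⁻⁶ mol.
Product: Φ × n_abs = 0.00453 × 1.286×10⁻⁶ = 5.826×10⁻⁹ mol.
As a count: 5.826×10⁻⁹ × 6.022×10²³ = 3.5×10¹⁵.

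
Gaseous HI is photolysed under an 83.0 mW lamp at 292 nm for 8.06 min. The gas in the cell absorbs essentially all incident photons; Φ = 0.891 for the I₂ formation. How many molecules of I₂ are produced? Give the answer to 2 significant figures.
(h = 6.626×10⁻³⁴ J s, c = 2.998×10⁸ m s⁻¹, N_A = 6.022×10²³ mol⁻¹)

5.3×10¹⁹ molecules

Photon energy at 292 nm: hc/λ = (6.626×10⁻³⁴)(2.998×10⁸)/(292×10⁻⁹) = 6.803×10⁻¹⁹ J.
Energy delivered: (83.0 mW)(483.6 s) = 40.14 J.
Photons incident: 40.14 / 6.803×10⁻¹⁹ = 5.900×10¹⁹, i.e. 5.900×10¹⁹/6.022×10²³ = 9.797×10⁻⁵ mol.
Product: Φ × n_abs = 0.891 × 9.797×10⁻⁵ = 8.729×10⁻⁵ mol.
As a count: 8.729×10⁻⁵ × 6.022×10²³ = 5.3×10¹⁹.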